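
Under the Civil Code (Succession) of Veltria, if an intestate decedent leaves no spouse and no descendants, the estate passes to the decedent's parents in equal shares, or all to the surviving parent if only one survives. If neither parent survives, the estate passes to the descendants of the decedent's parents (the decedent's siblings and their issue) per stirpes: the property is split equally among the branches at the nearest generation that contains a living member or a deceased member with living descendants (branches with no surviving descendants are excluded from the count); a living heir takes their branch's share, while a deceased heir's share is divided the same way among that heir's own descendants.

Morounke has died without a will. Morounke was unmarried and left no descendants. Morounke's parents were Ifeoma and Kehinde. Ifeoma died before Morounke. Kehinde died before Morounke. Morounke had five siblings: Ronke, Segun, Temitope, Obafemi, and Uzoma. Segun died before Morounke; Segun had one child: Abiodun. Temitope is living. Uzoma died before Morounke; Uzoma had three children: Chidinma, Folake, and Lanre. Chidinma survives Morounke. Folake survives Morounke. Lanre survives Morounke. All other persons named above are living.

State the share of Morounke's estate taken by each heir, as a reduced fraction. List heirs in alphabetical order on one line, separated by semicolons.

Neither parent survives and there are no descendants, so the estate passes to Morounke's siblings and their issue per stirpes.
The estate is divided into 5 equal shares of 1/5 among Ronke, Segun, Temitope, Obafemi, Uzoma.
Ronke is living and takes 1/5.
Segun predeceased; the 1/5 allotted to Segun's branch passes to Segun's issue by representation.
Abiodun is the sole taker at this level and receives the full 1/5.
Temitope is living and takes 1/5.
Obafemi is living and takes 1/5.
Uzoma predeceased; the 1/5 allotted to Uzoma's branch passes to Uzoma's issue by representation.
The 1/5 is divided into 3 equal shares of 1/15 among Chidinma, Folake, Lanre.
Chidinma is living and takes 1/15.
Folake is living and takes 1/15.
Lanre is living and takes 1/15.

Abiodun 1/5; Chidinma 1/15; Folake 1/15; Lanre 1/15; Obafemi 1/5; Ronke 1/5; Temitope 1/5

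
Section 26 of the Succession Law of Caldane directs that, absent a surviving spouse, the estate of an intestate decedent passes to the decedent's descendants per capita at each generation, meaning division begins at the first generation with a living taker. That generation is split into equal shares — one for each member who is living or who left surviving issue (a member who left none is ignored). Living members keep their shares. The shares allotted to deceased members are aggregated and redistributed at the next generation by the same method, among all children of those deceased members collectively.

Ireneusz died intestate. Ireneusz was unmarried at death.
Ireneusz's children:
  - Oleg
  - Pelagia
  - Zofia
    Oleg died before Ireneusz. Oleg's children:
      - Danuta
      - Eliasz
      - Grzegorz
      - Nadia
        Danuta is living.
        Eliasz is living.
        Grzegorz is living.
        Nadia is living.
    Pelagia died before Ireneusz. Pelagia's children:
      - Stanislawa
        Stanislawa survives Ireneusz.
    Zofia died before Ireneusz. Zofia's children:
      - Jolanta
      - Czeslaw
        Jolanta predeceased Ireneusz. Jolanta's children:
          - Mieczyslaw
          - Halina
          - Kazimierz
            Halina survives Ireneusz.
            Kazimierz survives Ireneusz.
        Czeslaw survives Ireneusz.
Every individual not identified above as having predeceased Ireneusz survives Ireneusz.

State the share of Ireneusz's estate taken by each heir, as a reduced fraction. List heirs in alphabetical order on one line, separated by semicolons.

Czeslaw 1/7; Danuta 1/7; Eliasz 1/7; Grzegorz 1/7; Halina 1/21; Kazimierz 1/21; Mieczyslaw 1/21; Nadia 1/7; Stanislawa 1/7

There is no surviving spouse, so the entire estate passes to Ireneusz's descendants per capita at each generation.
No one at generation 1 (Oleg, Pelagia, Zofia) is living; moving to the next generation.
At generation 2 (Danuta, Eliasz, Grzegorz, Nadia, Stanislawa, Jolanta, Czeslaw) there are 7 shares of (1)/7 = 1/7 each.
Living: Danuta, Eliasz, Grzegorz, Nadia, Stanislawa, and Czeslaw — each takes 1/7.
Deceased: Jolanta. That 1/7 share is carried to generation 3.
At generation 3 (Mieczyslaw, Halina, Kazimierz) there are 3 shares of (1/7)/3 = 1/21 each.
Living: Mieczyslaw, Halina, and Kazimierz — each takes 1/21.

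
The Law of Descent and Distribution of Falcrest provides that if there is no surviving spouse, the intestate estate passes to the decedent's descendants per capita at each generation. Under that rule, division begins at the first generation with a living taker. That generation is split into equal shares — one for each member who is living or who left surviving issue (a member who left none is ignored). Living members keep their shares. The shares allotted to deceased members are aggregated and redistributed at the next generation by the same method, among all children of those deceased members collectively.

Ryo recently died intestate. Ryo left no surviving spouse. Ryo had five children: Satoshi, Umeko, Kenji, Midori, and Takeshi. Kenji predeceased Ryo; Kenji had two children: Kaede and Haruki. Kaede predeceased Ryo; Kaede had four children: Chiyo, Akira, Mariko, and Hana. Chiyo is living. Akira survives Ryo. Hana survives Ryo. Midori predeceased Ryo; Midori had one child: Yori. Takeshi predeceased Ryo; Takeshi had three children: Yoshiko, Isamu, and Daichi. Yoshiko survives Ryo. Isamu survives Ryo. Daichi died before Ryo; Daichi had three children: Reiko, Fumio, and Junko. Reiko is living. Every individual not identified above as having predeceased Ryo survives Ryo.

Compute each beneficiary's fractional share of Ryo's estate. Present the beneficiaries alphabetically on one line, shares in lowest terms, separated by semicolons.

There is no surviving spouse, so the entire estate passes to Ryo's descendants per capita at each generation.
At generation 1 (Satoshi, Umeko, Kenji, Midori, Takeshi) there are 5 shares of (1)/5 = 1/5 each.
Living: Satoshi and Umeko — each takes 1/5.
Deceased: Kenji, Midori, and Takeshi. Their combined 3/5 is pooled and carried to generation 2.
At generation 2 (Kaede, Haruki, Yori, Yoshiko, Isamu, Daichi) there are 6 shares of (3/5)/6 = 1/10 each.
Living: Haruki, Yori, Yoshiko, and Isamu — each takes 1/10.
Deceased: Kaede and Daichi. Their combined 1/5 is pooled and carried to generation 3.
At generation 3 (Chiyo, Akira, Mariko, Hana, Reiko, Fumio, Junko) there are 7 shares of (1/5)/7 = 1/35 each.
Living: Chiyo, Akira, Mariko, Hana, Reiko, Fumio, and Junko — each takes 1/35.

Akira 1/35; Chiyo 1/35; Fumio 1/35; Hana 1/35; Haruki 1/10; Isamu 1/10; Junko 1/35; Mariko 1/35; Reiko 1/35; Satoshi 1/5; Umeko 1/5; Yori 1/10; Yoshiko 1/10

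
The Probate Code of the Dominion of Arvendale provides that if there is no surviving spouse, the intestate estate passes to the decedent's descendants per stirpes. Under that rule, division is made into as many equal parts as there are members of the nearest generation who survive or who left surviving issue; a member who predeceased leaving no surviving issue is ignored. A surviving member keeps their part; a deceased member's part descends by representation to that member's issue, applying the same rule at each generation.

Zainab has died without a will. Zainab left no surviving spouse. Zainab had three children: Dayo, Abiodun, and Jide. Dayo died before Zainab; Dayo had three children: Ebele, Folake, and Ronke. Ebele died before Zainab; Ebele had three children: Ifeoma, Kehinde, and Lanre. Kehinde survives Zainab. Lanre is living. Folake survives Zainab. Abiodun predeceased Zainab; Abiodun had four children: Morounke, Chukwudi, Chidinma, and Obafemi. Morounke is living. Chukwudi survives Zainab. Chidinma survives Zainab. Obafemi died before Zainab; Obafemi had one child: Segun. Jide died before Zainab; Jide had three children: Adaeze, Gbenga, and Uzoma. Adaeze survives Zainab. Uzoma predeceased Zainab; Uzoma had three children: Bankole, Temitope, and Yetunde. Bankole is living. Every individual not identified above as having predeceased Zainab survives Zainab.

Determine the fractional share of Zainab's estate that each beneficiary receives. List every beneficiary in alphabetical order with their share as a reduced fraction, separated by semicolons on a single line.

There is no surviving spouse, so the entire estate passes to Zainab's descendants per stirpes.
The estate is divided into 3 equal shares of 1/3 among Dayo, Abiodun, Jide.
Dayo predeceased; the 1/3 allotted to Dayo's branch passes to Dayo's issue by representation.
The 1/3 is divided into 3 equal shares of 1/9 among Ebele, Folake, Ronke.
Ebele predeceased; the 1/9 allotted to Ebele's branch passes to Ebele's issue by representation.
The 1/9 is divided into 3 equal shares of 1/27 among Ifeoma, Kehinde, Lanre.
Ifeoma is living and takes 1/27.
Kehinde is living and takes 1/27.
Lanre is living and takes 1/27.
Folake is living and takes 1/9.
Ronke is living and takes 1/9.
Abiodun predeceased; the 1/3 allotted to Abiodun's branch passes to Abiodun's issue by representation.
The 1/3 is divided into 4 equal shares of 1/12 among Morounke, Chukwudi, Chidinma, Obafemi.
Morounke is living and takes 1/12.
Chukwudi is living and takes 1/12.
Chidinma is living and takes 1/12.
Obafemi predeceased; the 1/12 allotted to Obafemi's branch passes to Obafemi's issue by representation.
Segun is the sole taker at this level and receives the full 1/12.
Jide predeceased; the 1/3 allotted to Jide's branch passes to Jide's issue by representation.
The 1/3 is divided into 3 equal shares of 1/9 among Adaeze, Gbenga, Uzoma.
Adaeze is living and takes 1/9.
Gbenga is living and takes 1/9.
Uzoma predeceased; the 1/9 allotted to Uzoma's branch passes to Uzoma's issue by representation.
The 1/9 is divided into 3 equal shares of 1/27 among Bankole, Temitope, Yetunde.
Bankole is living and takes 1/27.
Temitope is living and takes 1/27.
Yetunde is living and takes 1/27.

Adaeze 1/9; Bankole 1/27; Chidinma 1/12; Chukwudi 1/12; Folake 1/9; Gbenga 1/9; Ifeoma 1/27; Kehinde 1/27; Lanre 1/27; Morounke 1/12; Ronke 1/9; Segun 1/12; Temitope 1/27; Yetunde 1/27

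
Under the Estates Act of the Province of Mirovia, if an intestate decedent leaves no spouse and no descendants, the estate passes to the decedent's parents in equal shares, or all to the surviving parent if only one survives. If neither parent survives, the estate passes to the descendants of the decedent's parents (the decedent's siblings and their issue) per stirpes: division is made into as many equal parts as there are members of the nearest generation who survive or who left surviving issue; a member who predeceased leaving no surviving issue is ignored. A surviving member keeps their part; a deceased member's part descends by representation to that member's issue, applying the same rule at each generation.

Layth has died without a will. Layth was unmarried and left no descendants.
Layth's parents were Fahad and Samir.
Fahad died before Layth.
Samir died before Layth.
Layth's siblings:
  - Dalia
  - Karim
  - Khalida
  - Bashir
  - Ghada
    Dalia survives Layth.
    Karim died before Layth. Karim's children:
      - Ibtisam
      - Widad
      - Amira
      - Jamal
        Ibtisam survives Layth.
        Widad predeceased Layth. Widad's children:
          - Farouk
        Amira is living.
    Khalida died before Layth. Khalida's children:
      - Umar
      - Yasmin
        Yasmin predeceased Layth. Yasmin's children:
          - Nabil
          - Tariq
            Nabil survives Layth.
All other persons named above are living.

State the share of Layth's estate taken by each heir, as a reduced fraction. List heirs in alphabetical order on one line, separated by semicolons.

Neither parent survives and there are no descendants, so the estate passes to Layth's siblings and their issue per stirpes.
The estate is divided into 5 equal shares of 1/5 among Dalia, Karim, Khalida, Bashir, Ghada.
Dalia is living and takes 1/5.
Karim predeceased; the 1/5 allotted to Karim's branch passes to Karim's issue by representation.
The 1/5 is divided into 4 equal shares of 1/20 among Ibtisam, Widad, Amira, Jamal.
Ibtisam is living and takes 1/20.
Widad predeceased; the 1/20 allotted to Widad's branch passes to Widad's issue by representation.
Farouk is the sole taker at this level and receives the full 1/20.
Amira is living and takes 1/20.
Jamal is living and takes 1/20.
Khalida predeceased; the 1/5 allotted to Khalida's branch passes to Khalida's issue by representation.
The 1/5 is divided into 2 equal shares of 1/10 among Umar, Yasmin.
Umar is living and takes 1/10.
Yasmin predeceased; the 1/10 allotted to Yasmin's branch passes to Yasmin's issue by representation.
The 1/10 is divided into 2 equal shares of 1/20 among Nabil, Tariq.
Nabil is living and takes 1/20.
Tariq is living and takes 1/20.
Bashir is living and takes 1/5.
Ghada is living and takes 1/5.

Amira 1/20; Bashir 1/5; Dalia 1/5; Farouk 1/20; Ghada 1/5; Ibtisam 1/20; Jamal 1/20; Nabil 1/20; Tariq 1/20; Umar 1/10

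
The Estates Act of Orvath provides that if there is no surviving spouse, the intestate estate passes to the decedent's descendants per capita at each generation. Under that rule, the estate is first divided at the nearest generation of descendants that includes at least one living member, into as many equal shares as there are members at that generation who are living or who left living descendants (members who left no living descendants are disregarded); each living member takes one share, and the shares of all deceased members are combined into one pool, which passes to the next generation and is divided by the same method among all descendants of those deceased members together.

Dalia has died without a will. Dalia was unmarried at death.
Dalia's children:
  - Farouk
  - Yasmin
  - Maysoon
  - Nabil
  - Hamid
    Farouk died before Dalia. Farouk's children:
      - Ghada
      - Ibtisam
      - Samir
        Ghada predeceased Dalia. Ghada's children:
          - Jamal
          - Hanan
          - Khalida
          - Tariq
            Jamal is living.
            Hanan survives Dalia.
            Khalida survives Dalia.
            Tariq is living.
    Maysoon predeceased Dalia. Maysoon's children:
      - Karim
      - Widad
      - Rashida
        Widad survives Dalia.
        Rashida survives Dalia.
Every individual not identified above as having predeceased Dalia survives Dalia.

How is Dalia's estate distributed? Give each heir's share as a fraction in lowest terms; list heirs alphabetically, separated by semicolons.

Hamid 1/5; Hanan 1/60; Ibtisam 1/15; Jamal 1/60; Karim 1/15; Khalida 1/60; Nabil 1/5; Rashida 1/15; Samir 1/15; Tariq 1/60; Widad 1/15; Yasmin 1/5

There is no surviving spouse, so the entire estate passes to Dalia's descendants per capita at each generation.
At generation 1 (Farouk, Yasmin, Maysoon, Nabil, Hamid) there are 5 shares of (1)/5 = 1/5 each.
Living: Yasmin, Nabil, and Hamid — each takes 1/5.
Deceased: Farouk and Maysoon. Their combined 2/5 is pooled and carried to generation 2.
At generation 2 (Ghada, Ibtisam, Samir, Karim, Widad, Rashida) there are 6 shares of (2/5)/6 = 1/15 each.
Living: Ibtisam, Samir, Karim, Widad, and Rashida — each takes 1/15.
Deceased: Ghada. That 1/15 share is carried to generation 3.
At generation 3 (Jamal, Hanan, Khalida, Tariq) there are 4 shares of (1/15)/4 = 1/60 each.
Living: Jamal, Hanan, Khalida, and Tariq — each takes 1/60.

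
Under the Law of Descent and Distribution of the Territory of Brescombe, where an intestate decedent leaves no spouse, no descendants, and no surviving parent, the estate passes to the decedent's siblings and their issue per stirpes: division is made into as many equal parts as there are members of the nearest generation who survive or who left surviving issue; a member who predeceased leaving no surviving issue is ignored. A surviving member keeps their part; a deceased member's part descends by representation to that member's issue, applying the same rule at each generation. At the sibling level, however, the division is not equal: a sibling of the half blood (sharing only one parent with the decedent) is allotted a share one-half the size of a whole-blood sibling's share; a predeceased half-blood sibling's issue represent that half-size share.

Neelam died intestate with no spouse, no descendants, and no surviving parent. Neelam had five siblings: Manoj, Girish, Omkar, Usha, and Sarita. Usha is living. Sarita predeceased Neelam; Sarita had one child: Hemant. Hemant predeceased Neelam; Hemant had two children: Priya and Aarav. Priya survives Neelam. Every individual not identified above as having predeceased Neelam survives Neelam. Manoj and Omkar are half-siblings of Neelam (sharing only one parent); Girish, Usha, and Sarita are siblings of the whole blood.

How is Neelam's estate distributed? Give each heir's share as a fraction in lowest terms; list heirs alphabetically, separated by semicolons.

Aarav 1/8; Girish 1/4; Manoj 1/8; Omkar 1/8; Priya 1/8; Usha 1/4

No spouse, descendants, or parent survives, so the estate passes to Neelam's siblings per stirpes.
Half-blood siblings count for one-half the weight of whole-blood siblings at the initial division.
Dividing 1 in proportion to weights (total weight 4): Manoj (weight 1/2) → 1/8; Girish (weight 1) → 1/4; Omkar (weight 1/2) → 1/8; Usha (weight 1) → 1/4; Sarita (weight 1) → 1/4.
Manoj is living and takes 1/8.
Girish is living and takes 1/4.
Omkar is living and takes 1/8.
Usha is living and takes 1/4.
Sarita predeceased; the 1/4 allotted to Sarita's branch passes to Sarita's issue by representation.
Hemant's line is the sole branch at this level, so the full 1/4 passes to Hemant's issue by representation.
The 1/4 is divided into 2 equal shares of 1/8 among Priya, Aarav.
Priya is living and takes 1/8.
Aarav is living and takes 1/8.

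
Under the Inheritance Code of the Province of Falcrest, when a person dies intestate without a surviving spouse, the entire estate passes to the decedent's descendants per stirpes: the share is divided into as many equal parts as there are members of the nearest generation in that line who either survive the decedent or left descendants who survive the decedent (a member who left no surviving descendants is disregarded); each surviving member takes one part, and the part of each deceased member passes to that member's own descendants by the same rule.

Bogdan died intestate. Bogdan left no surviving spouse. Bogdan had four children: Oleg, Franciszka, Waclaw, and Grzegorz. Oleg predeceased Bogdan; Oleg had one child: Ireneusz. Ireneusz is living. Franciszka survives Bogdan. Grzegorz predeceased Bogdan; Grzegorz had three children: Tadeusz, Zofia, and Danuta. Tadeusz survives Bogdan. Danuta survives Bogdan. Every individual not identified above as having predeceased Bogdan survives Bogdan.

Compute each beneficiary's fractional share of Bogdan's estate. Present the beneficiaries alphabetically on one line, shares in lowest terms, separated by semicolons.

There is no surviving spouse, so the entire estate passes to Bogdan's descendants per stirpes.
The estate is divided into 4 equal shares of 1/4 among Oleg, Franciszka, Waclaw, Grzegorz.
Oleg predeceased; the 1/4 allotted to Oleg's branch passes to Oleg's issue by representation.
Ireneusz is the sole taker at this level and receives the full 1/4.
Franciszka is living and takes 1/4.
Waclaw is living and takes 1/4.
Grzegorz predeceased; the 1/4 allotted to Grzegorz's branch passes to Grzegorz's issue by representation.
The 1/4 is divided into 3 equal shares of 1/12 among Tadeusz, Zofia, Danuta.
Tadeusz is living and takes 1/12.
Zofia is living and takes 1/12.
Danuta is living and takes 1/12.

Danuta 1/12; Franciszka 1/4; Ireneusz 1/4; Tadeusz 1/12; Waclaw 1/4; Zofia 1/12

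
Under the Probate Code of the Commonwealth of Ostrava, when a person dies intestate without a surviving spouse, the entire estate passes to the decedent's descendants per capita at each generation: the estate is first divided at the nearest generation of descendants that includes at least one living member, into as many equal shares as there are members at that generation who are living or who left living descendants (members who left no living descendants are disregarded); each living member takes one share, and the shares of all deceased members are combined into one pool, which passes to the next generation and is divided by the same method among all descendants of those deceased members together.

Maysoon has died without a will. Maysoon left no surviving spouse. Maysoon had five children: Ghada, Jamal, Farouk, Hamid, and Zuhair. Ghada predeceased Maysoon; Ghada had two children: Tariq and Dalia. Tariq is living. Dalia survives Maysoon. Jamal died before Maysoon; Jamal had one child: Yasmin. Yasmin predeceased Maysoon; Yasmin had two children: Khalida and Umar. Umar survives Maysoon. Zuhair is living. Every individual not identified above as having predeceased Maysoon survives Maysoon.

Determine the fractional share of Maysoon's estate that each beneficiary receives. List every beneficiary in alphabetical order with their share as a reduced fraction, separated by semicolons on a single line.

Dalia 2/15; Farouk 1/5; Hamid 1/5; Khalida 1/15; Tariq 2/15; Umar 1/15; Zuhair 1/5

There is no surviving spouse, so the entire estate passes to Maysoon's descendants per capita at each generation.
At generation 1 (Ghada, Jamal, Farouk, Hamid, Zuhair) there are 5 shares of (1)/5 = 1/5 each.
Living: Farouk, Hamid, and Zuhair — each takes 1/5.
Deceased: Ghada and Jamal. Their combined 2/5 is pooled and carried to generation 2.
At generation 2 (Tariq, Dalia, Yasmin) there are 3 shares of (2/5)/3 = 2/15 each.
Living: Tariq and Dalia — each takes 2/15.
Deceased: Yasmin. That 2/15 share is carried to generation 3.
At generation 3 (Khalida, Umar) there are 2 shares of (2/15)/2 = 1/15 each.
Living: Khalida and Umar — each takes 1/15.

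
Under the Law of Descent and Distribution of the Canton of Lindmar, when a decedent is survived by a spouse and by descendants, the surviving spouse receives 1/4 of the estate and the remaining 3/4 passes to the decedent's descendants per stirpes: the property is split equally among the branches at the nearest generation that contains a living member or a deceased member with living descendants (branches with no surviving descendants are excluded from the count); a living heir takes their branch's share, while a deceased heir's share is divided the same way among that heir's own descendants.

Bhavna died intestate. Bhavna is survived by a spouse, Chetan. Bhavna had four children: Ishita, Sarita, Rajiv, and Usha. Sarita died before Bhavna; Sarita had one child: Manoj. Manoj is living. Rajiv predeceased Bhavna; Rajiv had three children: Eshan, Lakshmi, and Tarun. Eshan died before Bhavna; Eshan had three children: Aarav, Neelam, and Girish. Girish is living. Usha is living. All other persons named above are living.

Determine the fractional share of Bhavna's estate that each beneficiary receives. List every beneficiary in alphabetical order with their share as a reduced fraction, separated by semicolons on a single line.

Aarav 1/48; Chetan 1/4; Girish 1/48; Ishita 3/16; Lakshmi 1/16; Manoj 3/16; Neelam 1/48; Tarun 1/16; Usha 3/16

Chetan, as surviving spouse, takes 1/4.
The remaining 3/4 passes to Bhavna's descendants per stirpes.
The 3/4 is divided into 4 equal shares of 3/16 among Ishita, Sarita, Rajiv, Usha.
Ishita is living and takes 3/16.
Sarita predeceased; the 3/16 allotted to Sarita's branch passes to Sarita's issue by representation.
Manoj is the sole taker at this level and receives the full 3/16.
Rajiv predeceased; the 3/16 allotted to Rajiv's branch passes to Rajiv's issue by representation.
The 3/16 is divided into 3 equal shares of 1/16 among Eshan, Lakshmi, Tarun.
Eshan predeceased; the 1/16 allotted to Eshan's branch passes to Eshan's issue by representation.
The 1/16 is divided into 3 equal shares of 1/48 among Aarav, Neelam, Girish.
Aarav is living and takes 1/48.
Neelam is living and takes 1/48.
Girish is living and takes 1/48.
Lakshmi is living and takes 1/16.
Tarun is living and takes 1/16.
Usha is living and takes 3/16.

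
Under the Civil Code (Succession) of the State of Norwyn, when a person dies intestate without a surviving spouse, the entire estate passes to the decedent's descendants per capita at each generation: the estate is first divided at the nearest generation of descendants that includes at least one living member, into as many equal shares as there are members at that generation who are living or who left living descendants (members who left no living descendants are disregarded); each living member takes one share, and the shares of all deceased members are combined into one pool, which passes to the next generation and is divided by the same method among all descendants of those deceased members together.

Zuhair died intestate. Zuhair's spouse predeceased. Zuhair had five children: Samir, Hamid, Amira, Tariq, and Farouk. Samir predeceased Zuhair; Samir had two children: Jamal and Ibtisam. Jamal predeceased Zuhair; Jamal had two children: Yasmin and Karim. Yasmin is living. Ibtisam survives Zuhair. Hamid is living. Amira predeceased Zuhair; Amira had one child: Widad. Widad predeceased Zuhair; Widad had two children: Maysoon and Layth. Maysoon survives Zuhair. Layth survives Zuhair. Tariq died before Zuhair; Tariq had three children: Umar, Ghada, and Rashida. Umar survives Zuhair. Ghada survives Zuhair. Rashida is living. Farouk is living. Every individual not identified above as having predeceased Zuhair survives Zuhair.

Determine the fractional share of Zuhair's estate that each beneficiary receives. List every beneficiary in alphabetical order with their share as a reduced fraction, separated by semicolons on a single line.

Farouk 1/5; Ghada 1/10; Hamid 1/5; Ibtisam 1/10; Karim 1/20; Layth 1/20; Maysoon 1/20; Rashida 1/10; Umar 1/10; Yasmin 1/20

There is no surviving spouse, so the entire estate passes to Zuhair's descendants per capita at each generation.
At generation 1 (Samir, Hamid, Amira, Tariq, Farouk) there are 5 shares of (1)/5 = 1/5 each.
Living: Hamid and Farouk — each takes 1/5.
Deceased: Samir, Amira, and Tariq. Their combined 3/5 is pooled and carried to generation 2.
At generation 2 (Jamal, Ibtisam, Widad, Umar, Ghada, Rashida) there are 6 shares of (3/5)/6 = 1/10 each.
Living: Ibtisam, Umar, Ghada, and Rashida — each takes 1/10.
Deceased: Jamal and Widad. Their combined 1/5 is pooled and carried to generation 3.
At generation 3 (Yasmin, Karim, Maysoon, Layth) there are 4 shares of (1/5)/4 = 1/20 each.
Living: Yasmin, Karim, Maysoon, and Layth — each takes 1/20.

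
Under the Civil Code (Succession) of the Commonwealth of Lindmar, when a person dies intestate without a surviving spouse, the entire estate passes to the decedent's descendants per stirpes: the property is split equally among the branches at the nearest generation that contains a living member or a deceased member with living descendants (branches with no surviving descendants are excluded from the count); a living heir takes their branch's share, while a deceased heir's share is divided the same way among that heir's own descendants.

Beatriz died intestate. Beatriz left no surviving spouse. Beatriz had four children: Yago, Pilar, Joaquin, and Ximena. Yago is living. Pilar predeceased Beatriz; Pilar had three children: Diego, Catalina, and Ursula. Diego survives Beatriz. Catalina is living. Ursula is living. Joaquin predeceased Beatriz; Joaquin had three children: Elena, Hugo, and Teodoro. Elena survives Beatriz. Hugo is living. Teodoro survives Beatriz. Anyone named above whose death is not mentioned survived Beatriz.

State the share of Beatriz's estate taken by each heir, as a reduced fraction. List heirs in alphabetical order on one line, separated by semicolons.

There is no surviving spouse, so the entire estate passes to Beatriz's descendants per stirpes.
The estate is divided into 4 equal shares of 1/4 among Yago, Pilar, Joaquin, Ximena.
Yago is living and takes 1/4.
Pilar predeceased; the 1/4 allotted to Pilar's branch passes to Pilar's issue by representation.
The 1/4 is divided into 3 equal shares of 1/12 among Diego, Catalina, Ursula.
Diego is living and takes 1/12.
Catalina is living and takes 1/12.
Ursula is living and takes 1/12.
Joaquin predeceased; the 1/4 allotted to Joaquin's branch passes to Joaquin's issue by representation.
The 1/4 is divided into 3 equal shares of 1/12 among Elena, Hugo, Teodoro.
Elena is living and takes 1/12.
Hugo is living and takes 1/12.
Teodoro is living and takes 1/12.
Ximena is living and takes 1/4.

Catalina 1/12; Diego 1/12; Elena 1/12; Hugo 1/12; Teodoro 1/12; Ursula 1/12; Ximena 1/4; Yago 1/4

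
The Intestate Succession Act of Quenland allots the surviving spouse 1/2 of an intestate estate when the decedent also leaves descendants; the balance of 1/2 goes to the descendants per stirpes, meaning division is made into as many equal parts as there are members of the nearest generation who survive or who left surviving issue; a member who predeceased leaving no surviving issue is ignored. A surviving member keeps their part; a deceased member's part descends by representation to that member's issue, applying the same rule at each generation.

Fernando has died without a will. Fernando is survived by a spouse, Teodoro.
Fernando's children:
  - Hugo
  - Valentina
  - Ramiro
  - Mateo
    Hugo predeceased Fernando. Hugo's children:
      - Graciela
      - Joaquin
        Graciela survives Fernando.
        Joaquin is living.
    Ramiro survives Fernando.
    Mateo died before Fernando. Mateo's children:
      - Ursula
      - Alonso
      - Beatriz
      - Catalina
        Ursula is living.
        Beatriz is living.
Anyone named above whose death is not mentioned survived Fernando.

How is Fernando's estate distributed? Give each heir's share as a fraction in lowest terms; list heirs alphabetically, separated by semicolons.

Teodoro, as surviving spouse, takes 1/2.
The remaining 1/2 passes to Fernando's descendants per stirpes.
The 1/2 is divided into 4 equal shares of 1/8 among Hugo, Valentina, Ramiro, Mateo.
Hugo predeceased; the 1/8 allotted to Hugo's branch passes to Hugo's issue by representation.
The 1/8 is divided into 2 equal shares of 1/16 among Graciela, Joaquin.
Graciela is living and takes 1/16.
Joaquin is living and takes 1/16.
Valentina is living and takes 1/8.
Ramiro is living and takes 1/8.
Mateo predeceased; the 1/8 allotted to Mateo's branch passes to Mateo's issue by representation.
The 1/8 is divided into 4 equal shares of 1/32 among Ursula, Alonso, Beatriz, Catalina.
Ursula is living and takes 1/32.
Alonso is living and takes 1/32.
Beatriz is living and takes 1/32.
Catalina is living and takes 1/32.

Alonso 1/32; Beatriz 1/32; Catalina 1/32; Graciela 1/16; Joaquin 1/16; Ramiro 1/8; Teodoro 1/2; Ursula 1/32; Valentina 1/8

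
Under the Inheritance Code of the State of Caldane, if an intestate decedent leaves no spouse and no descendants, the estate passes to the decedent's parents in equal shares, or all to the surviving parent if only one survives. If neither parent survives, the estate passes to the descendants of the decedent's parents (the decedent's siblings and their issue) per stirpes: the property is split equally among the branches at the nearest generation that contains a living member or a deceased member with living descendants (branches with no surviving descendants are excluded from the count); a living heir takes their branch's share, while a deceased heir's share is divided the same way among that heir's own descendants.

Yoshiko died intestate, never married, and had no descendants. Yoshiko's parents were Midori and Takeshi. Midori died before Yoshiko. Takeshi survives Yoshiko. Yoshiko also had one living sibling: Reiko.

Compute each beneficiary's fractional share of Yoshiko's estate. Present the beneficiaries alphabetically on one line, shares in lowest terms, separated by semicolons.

Takeshi 1

Only one parent, Takeshi, survives, so Takeshi takes the entire estate. The siblings take nothing because a surviving parent has priority.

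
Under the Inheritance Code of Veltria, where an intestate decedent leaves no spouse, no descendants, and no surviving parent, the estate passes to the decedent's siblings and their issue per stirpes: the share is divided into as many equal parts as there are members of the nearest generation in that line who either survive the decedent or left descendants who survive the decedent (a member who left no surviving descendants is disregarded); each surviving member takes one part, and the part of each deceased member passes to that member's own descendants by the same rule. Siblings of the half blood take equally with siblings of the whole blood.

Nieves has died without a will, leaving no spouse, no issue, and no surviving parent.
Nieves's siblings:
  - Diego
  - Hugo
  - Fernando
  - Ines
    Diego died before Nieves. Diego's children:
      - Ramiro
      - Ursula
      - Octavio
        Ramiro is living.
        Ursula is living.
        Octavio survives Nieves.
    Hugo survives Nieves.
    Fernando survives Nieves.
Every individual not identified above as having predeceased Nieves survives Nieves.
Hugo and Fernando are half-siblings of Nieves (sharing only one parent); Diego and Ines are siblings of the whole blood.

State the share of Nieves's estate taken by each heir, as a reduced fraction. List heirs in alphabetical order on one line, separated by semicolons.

No spouse, descendants, or parent survives, so the estate passes to Nieves's siblings per stirpes.
Half-blood and whole-blood siblings take equally under the stated rule.
The estate is divided into 4 equal shares of 1/4 among Diego, Hugo, Fernando, Ines.
Diego predeceased; the 1/4 allotted to Diego's branch passes to Diego's issue by representation.
The 1/4 is divided into 3 equal shares of 1/12 among Ramiro, Ursula, Octavio.
Ramiro is living and takes 1/12.
Ursula is living and takes 1/12.
Octavio is living and takes 1/12.
Hugo is living and takes 1/4.
Fernando is living and takes 1/4.
Ines is living and takes 1/4.

Fernando 1/4; Hugo 1/4; Ines 1/4; Octavio 1/12; Ramiro 1/12; Ursula 1/12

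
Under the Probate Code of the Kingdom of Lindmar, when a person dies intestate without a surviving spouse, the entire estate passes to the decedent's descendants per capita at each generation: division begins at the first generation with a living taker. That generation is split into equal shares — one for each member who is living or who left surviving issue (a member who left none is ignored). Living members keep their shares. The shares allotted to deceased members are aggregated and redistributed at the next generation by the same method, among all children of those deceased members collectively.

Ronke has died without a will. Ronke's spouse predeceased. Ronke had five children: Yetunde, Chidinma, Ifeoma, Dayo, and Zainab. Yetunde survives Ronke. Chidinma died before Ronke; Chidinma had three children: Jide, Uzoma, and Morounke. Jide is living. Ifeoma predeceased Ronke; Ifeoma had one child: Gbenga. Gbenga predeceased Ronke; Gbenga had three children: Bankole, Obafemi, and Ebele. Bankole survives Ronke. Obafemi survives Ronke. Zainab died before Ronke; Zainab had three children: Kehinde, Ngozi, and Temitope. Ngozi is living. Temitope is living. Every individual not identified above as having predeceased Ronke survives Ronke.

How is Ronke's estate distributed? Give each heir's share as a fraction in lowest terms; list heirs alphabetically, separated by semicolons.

There is no surviving spouse, so the entire estate passes to Ronke's descendants per capita at each generation.
At generation 1 (Yetunde, Chidinma, Ifeoma, Dayo, Zainab) there are 5 shares of (1)/5 = 1/5 each.
Living: Yetunde and Dayo — each takes 1/5.
Deceased: Chidinma, Ifeoma, and Zainab. Their combined 3/5 is pooled and carried to generation 2.
At generation 2 (Jide, Uzoma, Morounke, Gbenga, Kehinde, Ngozi, Temitope) there are 7 shares of (3/5)/7 = 3/35 each.
Living: Jide, Uzoma, Morounke, Kehinde, Ngozi, and Temitope — each takes 3/35.
Deceased: Gbenga. That 3/35 share is carried to generation 3.
At generation 3 (Bankole, Obafemi, Ebele) there are 3 shares of (3/35)/3 = 1/35 each.
Living: Bankole, Obafemi, and Ebele — each takes 1/35.

Bankole 1/35; Dayo 1/5; Ebele 1/35; Jide 3/35; Kehinde 3/35; Morounke 3/35; Ngozi 3/35; Obafemi 1/35; Temitope 3/35; Uzoma 3/35; Yetunde 1/5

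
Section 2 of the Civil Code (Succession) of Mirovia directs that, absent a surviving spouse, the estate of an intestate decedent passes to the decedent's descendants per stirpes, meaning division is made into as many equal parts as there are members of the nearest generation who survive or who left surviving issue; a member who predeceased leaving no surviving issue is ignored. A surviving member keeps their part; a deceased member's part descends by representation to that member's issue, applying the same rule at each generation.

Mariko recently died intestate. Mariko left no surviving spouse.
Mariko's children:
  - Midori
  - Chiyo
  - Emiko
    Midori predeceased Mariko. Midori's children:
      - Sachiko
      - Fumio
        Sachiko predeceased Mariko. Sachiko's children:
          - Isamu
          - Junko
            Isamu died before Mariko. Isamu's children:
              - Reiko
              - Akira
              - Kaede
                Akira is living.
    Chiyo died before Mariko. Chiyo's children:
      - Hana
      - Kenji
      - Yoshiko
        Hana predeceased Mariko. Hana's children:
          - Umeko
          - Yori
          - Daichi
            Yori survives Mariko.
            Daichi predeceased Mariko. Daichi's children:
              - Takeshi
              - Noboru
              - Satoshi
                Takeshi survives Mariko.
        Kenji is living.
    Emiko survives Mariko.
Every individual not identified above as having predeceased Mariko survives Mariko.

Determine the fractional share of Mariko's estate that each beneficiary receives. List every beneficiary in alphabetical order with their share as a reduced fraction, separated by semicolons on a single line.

There is no surviving spouse, so the entire estate passes to Mariko's descendants per stirpes.
The estate is divided into 3 equal shares of 1/3 among Midori, Chiyo, Emiko.
Midori predeceased; the 1/3 allotted to Midori's branch passes to Midori's issue by representation.
The 1/3 is divided into 2 equal shares of 1/6 among Sachiko, Fumio.
Sachiko predeceased; the 1/6 allotted to Sachiko's branch passes to Sachiko's issue by representation.
The 1/6 is divided into 2 equal shares of 1/12 among Isamu, Junko.
Isamu predeceased; the 1/12 allotted to Isamu's branch passes to Isamu's issue by representation.
The 1/12 is divided into 3 equal shares of 1/36 among Reiko, Akira, Kaede.
Reiko is living and takes 1/36.
Akira is living and takes 1/36.
Kaede is living and takes 1/36.
Junko is living and takes 1/12.
Fumio is living and takes 1/6.
Chiyo predeceased; the 1/3 allotted to Chiyo's branch passes to Chiyo's issue by representation.
The 1/3 is divided into 3 equal shares of 1/9 among Hana, Kenji, Yoshiko.
Hana predeceased; the 1/9 allotted to Hana's branch passes to Hana's issue by representation.
The 1/9 is divided into 3 equal shares of 1/27 among Umeko, Yori, Daichi.
Umeko is living and takes 1/27.
Yori is living and takes 1/27.
Daichi predeceased; the 1/27 allotted to Daichi's branch passes to Daichi's issue by representation.
The 1/27 is divided into 3 equal shares of 1/81 among Takeshi, Noboru, Satoshi.
Takeshi is living and takes 1/81.
Noboru is living and takes 1/81.
Satoshi is living and takes 1/81.
Kenji is living and takes 1/9.
Yoshiko is living and takes 1/9.
Emiko is living and takes 1/3.

Akira 1/36; Emiko 1/3; Fumio 1/6; Junko 1/12; Kaede 1/36; Kenji 1/9; Noboru 1/81; Reiko 1/36; Satoshi 1/81; Takeshi 1/81; Umeko 1/27; Yori 1/27; Yoshiko 1/9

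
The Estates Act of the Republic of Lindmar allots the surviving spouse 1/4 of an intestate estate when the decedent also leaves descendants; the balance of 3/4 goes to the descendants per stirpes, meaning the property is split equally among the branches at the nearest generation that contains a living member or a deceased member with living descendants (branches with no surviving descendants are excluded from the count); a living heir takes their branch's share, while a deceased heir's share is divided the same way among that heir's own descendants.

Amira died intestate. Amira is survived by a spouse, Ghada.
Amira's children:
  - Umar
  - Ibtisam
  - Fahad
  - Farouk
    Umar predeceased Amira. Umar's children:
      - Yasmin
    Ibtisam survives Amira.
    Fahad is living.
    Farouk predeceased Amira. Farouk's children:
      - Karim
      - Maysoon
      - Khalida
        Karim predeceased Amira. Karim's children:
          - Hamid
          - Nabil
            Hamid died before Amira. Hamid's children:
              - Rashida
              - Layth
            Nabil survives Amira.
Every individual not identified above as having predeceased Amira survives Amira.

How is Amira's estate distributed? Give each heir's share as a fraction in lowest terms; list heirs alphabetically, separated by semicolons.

Ghada, as surviving spouse, takes 1/4.
The remaining 3/4 passes to Amira's descendants per stirpes.
The 3/4 is divided into 4 equal shares of 3/16 among Umar, Ibtisam, Fahad, Farouk.
Umar predeceased; the 3/16 allotted to Umar's branch passes to Umar's issue by representation.
Yasmin is the sole taker at this level and receives the full 3/16.
Ibtisam is living and takes 3/16.
Fahad is living and takes 3/16.
Farouk predeceased; the 3/16 allotted to Farouk's branch passes to Farouk's issue by representation.
The 3/16 is divided into 3 equal shares of 1/16 among Karim, Maysoon, Khalida.
Karim predeceased; the 1/16 allotted to Karim's branch passes to Karim's issue by representation.
The 1/16 is divided into 2 equal shares of 1/32 among Hamid, Nabil.
Hamid predeceased; the 1/32 allotted to Hamid's branch passes to Hamid's issue by representation.
The 1/32 is divided into 2 equal shares of 1/64 among Rashida, Layth.
Rashida is living and takes 1/64.
Layth is living and takes 1/64.
Nabil is living and takes 1/32.
Maysoon is living and takes 1/16.
Khalida is living and takes 1/16.

Fahad 3/16; Ghada 1/4; Ibtisam 3/16; Khalida 1/16; Layth 1/64; Maysoon 1/16; Nabil 1/32; Rashida 1/64; Yasmin 3/16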